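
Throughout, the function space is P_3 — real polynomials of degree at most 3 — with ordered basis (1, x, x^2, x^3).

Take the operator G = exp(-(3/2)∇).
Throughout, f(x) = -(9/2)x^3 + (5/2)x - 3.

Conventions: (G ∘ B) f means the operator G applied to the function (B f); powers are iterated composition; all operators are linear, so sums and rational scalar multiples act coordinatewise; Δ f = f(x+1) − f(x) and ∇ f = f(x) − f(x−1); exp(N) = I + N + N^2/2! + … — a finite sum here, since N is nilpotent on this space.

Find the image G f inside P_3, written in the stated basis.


order-1 term: (81/4)x^2 - (81/4)x + 3
order-2 term: -(243/8)x + 243/8
order-3 term: 243/16
the series for exp(-(3/2)∇) f terminates at order 3
exp(-(3/2)∇) f = -(9/2)x^3 + (81/4)x^2 - (385/8)x + 729/16

the image equals g(x) = -(9/2)x^3 + (81/4)x^2 - (385/8)x + 729/16


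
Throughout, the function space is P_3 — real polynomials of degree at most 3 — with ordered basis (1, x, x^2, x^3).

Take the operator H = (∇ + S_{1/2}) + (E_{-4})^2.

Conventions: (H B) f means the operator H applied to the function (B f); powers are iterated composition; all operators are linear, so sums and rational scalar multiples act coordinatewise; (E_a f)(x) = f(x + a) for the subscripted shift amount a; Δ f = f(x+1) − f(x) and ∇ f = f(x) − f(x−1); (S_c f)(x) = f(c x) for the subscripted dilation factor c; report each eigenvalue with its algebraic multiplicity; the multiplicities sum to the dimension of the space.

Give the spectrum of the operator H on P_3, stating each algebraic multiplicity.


image of 1: 2
image of x: (3/2)x - 7
image of x^2: (5/4)x^2 - 14x + 63
image of x^3: (9/8)x^3 - 21x^2 + 189x - 511
the matrix is upper triangular; its diagonal is (2, 3/2, 5/4, 9/8)
for a triangular matrix the eigenvalues are the diagonal entries, with algebraic multiplicity their repetition count

λ = 9/8 (multiplicity 1), λ = 5/4 (multiplicity 1), λ = 3/2 (multiplicity 1), λ = 2 (multiplicity 1)


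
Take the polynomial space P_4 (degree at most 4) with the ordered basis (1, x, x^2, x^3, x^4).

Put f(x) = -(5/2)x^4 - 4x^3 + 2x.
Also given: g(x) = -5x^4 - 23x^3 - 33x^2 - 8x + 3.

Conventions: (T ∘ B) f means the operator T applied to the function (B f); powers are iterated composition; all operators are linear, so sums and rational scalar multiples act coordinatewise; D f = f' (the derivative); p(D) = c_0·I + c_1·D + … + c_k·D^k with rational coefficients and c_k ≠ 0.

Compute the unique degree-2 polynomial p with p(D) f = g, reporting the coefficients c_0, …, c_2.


D^0 f = -(5/2)x^4 - 4x^3 + 2x
D^1 f = -10x^3 - 12x^2 + 2
D^2 f = -30x^2 - 24x
matching coefficients of g against c_0 f + c_1 Df + … from the top degree down determines the c_i
solution: c_0 = 2, c_1 = 3/2, c_2 = 1/2

c_0 = 2, c_1 = 3/2, c_2 = 1/2


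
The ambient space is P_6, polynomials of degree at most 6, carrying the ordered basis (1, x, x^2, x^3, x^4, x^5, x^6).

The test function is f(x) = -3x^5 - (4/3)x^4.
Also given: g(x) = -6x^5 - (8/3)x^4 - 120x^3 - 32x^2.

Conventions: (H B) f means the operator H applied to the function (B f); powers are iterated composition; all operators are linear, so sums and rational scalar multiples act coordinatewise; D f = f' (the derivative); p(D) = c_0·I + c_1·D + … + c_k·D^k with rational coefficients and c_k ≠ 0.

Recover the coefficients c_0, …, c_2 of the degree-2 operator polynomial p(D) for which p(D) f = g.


c_0 = 2, c_1 = 0, c_2 = 2

D^0 f = -3x^5 - (4/3)x^4
D^1 f = -15x^4 - (16/3)x^3
D^2 f = -60x^3 - 16x^2
matching coefficients of g against c_0 f + c_1 Df + … from the top degree down determines the c_i
solution: c_0 = 2, c_1 = 0, c_2 = 2


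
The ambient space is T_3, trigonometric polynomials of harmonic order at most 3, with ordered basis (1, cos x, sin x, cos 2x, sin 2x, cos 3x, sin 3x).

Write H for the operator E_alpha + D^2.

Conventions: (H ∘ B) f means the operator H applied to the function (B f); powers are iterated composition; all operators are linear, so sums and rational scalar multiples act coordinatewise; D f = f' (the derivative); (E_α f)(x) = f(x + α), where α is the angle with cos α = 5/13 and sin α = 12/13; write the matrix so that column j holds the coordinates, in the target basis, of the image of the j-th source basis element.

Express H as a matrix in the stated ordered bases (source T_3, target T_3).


the matrix is [[1, 0, 0, 0, 0, 0, 0]; [0, -8/13, 12/13, 0, 0, 0, 0]; [0, -12/13, -8/13, 0, 0, 0, 0]; [0, 0, 0, -795/169, 120/169, 0, 0]; [0, 0, 0, -120/169, -795/169, 0, 0]; [0, 0, 0, 0, 0, -21808/2197, -828/2197]; [0, 0, 0, 0, 0, 828/2197, -21808/2197]] (rows listed top to bottom)

image of 1: 1
image of cos x: -(8/13)cos x - (12/13)sin x
image of sin x: (12/13)cos x - (8/13)sin x
image of cos 2x: -(795/169)cos 2x - (120/169)sin 2x
image of sin 2x: (120/169)cos 2x - (795/169)sin 2x
image of cos 3x: -(21808/2197)cos 3x + (828/2197)sin 3x
image of sin 3x: -(828/2197)cos 3x - (21808/2197)sin 3x
each image's coordinates form column j of the matrix


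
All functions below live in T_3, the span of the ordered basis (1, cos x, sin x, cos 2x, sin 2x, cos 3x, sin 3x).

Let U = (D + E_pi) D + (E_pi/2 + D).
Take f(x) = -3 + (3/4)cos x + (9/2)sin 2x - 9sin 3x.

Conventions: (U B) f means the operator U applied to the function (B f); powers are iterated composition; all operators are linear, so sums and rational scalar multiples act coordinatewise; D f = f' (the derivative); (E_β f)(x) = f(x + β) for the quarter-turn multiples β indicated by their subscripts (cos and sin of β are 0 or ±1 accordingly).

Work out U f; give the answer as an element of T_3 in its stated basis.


the result is g(x) = -3 - (3/4)cos x - (3/4)sin x + 18cos 2x - (45/2)sin 2x + 9cos 3x + 81sin 3x

D f = -(3/4)sin x + 9cos 2x - 27cos 3x
D D f = -(3/4)cos x - 18sin 2x + 81sin 3x
E_pi D f = (3/4)sin x + 9cos 2x + 27cos 3x
(D + E_pi) D f = -(3/4)cos x + (3/4)sin x + 9cos 2x - 18sin 2x + 27cos 3x + 81sin 3x
E_pi/2 f = -3 - (3/4)sin x - (9/2)sin 2x + 9cos 3x
D f = -(3/4)sin x + 9cos 2x - 27cos 3x
(E_pi/2 + D) f = -3 - (3/2)sin x + 9cos 2x - (9/2)sin 2x - 18cos 3x
((D + E_pi) D + (E_pi/2 + D)) f = -3 - (3/4)cos x - (3/4)sin x + 18cos 2x - (45/2)sin 2x + 9cos 3x + 81sin 3x


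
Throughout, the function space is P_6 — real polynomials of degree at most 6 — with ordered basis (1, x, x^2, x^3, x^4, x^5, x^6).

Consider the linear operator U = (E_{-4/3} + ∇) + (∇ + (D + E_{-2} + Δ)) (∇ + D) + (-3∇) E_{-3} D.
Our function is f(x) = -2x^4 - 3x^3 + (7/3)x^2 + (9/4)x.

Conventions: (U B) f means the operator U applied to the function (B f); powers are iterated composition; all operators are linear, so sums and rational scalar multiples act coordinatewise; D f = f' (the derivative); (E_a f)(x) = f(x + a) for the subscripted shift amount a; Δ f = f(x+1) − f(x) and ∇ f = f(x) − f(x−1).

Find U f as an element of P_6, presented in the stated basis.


g(x) = -2x^4 - (49/3)x^3 + 14x^2 - (69013/108)x + 249271/324

E_{-4/3} f = -2x^4 + (23/3)x^3 - 7x^2 - (109/108)x + 157/81
∇ f = -8x^3 + 3x^2 + (17/3)x - 13/12
(E_{-4/3} + ∇) f = -2x^4 - (1/3)x^3 - 4x^2 + (503/108)x + 277/324
∇ f = -8x^3 + 3x^2 + (17/3)x - 13/12
D f = -8x^3 - 9x^2 + (14/3)x + 9/4
(∇ + D) f = -16x^3 - 6x^2 + (31/3)x + 7/6
∇ (∇ + D) f = -48x^2 + 36x + 1/3
D (∇ + D) f = -48x^2 - 12x + 31/3
E_{-2} (∇ + D) f = -16x^3 + 90x^2 - (473/3)x + 169/2
Δ (∇ + D) f = -48x^2 - 60x - 35/3
(D + E_{-2} + Δ) (∇ + D) f = -16x^3 - 6x^2 - (689/3)x + 499/6
(∇ + (D + E_{-2} + Δ)) (∇ + D) f = -16x^3 - 54x^2 - (581/3)x + 167/2
D f = -8x^3 - 9x^2 + (14/3)x + 9/4
E_{-3} D f = -8x^3 + 63x^2 - (472/3)x + 493/4
∇ (E_{-3} D) f = -24x^2 + 150x - 685/3
(-3∇) (E_{-3} D) f = 72x^2 - 450x + 685
((E_{-4/3} + ∇) + (∇ + (D + E_{-2} + Δ)) (∇ + D) + (-3∇) E_{-3} D) f = -2x^4 - (49/3)x^3 + 14x^2 - (69013/108)x + 249271/324


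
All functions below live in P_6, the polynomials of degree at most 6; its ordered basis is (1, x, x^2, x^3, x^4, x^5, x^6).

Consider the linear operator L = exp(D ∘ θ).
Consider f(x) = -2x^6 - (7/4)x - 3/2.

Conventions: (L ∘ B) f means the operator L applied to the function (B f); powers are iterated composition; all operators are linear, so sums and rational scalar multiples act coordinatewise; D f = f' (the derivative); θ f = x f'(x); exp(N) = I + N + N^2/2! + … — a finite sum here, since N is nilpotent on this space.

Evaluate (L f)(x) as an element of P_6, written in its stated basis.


order-1 term: -72x^5 - 7/4
order-2 term: -900x^4
order-3 term: -4800x^3
order-4 term: -10800x^2
order-5 term: -8640x
order-6 term: -1440
the series for exp(D ∘ θ) f terminates at order 6
exp(D ∘ θ) f = -2x^6 - 72x^5 - 900x^4 - 4800x^3 - 10800x^2 - (34567/4)x - 5773/4

the result is g(x) = -2x^6 - 72x^5 - 900x^4 - 4800x^3 - 10800x^2 - (34567/4)x - 5773/4


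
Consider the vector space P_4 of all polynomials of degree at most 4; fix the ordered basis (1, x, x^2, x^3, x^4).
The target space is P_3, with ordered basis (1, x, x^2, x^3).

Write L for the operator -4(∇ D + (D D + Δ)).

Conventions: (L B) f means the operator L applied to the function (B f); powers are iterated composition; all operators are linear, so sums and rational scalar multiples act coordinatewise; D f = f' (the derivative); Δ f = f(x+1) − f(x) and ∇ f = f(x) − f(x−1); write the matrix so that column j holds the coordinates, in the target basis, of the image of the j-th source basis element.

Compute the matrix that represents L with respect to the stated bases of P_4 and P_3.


the matrix is [[0, -4, -20, 8, -20]; [0, 0, -8, -60, 32]; [0, 0, 0, -12, -120]; [0, 0, 0, 0, -16]] (rows listed top to bottom)

image of 1: 0
image of x: -4
image of x^2: -8x - 20
image of x^3: -12x^2 - 60x + 8
image of x^4: -16x^3 - 120x^2 + 32x - 20
each image's coordinates form column j of the matrix


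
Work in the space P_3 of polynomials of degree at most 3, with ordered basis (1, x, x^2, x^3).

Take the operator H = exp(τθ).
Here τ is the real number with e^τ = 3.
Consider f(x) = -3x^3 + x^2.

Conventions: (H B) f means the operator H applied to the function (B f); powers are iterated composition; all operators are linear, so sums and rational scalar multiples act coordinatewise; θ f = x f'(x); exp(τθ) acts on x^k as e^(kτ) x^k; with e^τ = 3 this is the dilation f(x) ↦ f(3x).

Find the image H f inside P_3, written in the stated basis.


exp(τθ) x^k = e^(kτ) x^k; with e^τ = 3 this sends x^k to 3^k x^k
x^2 ↦ 9 x^2
x^3 ↦ 27 x^3
applying this coordinatewise to f: exp(τθ) f = -81x^3 + 9x^2

the result is g(x) = -81x^3 + 9x^2


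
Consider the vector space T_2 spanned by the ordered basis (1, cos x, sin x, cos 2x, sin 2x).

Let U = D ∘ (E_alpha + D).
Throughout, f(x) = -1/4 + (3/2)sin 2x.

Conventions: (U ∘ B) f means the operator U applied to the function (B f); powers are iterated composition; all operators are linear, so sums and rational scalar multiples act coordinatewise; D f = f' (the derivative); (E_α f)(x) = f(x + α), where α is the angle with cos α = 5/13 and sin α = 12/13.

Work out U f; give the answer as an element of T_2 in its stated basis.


the image equals g(x) = -(357/169)cos 2x - (1374/169)sin 2x

E_alpha f = -1/4 + (180/169)cos 2x - (357/338)sin 2x
D f = 3cos 2x
(E_alpha + D) f = -1/4 + (687/169)cos 2x - (357/338)sin 2x
D (E_alpha + D) f = -(357/169)cos 2x - (1374/169)sin 2x


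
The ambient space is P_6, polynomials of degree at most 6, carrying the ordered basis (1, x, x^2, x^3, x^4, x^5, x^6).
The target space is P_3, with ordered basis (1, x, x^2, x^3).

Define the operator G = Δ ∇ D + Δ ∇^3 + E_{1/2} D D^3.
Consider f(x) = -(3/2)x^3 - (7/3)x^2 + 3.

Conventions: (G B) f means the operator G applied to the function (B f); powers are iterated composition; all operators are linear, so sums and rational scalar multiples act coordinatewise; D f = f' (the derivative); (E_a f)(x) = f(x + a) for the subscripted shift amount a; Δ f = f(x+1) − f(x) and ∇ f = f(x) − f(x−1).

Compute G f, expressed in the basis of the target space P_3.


D f = -(9/2)x^2 - (14/3)x
∇ D f = -9x - 1/6
Δ ∇ D f = -9
∇ f = -(9/2)x^2 - (1/6)x + 5/6
∇ ∇ f = -9x + 13/3
∇ ∇ ∇ f = -9
Δ ∇^3 f = 0
D f = -(9/2)x^2 - (14/3)x
D D f = -9x - 14/3
D D D f = -9
D D^3 f = 0
E_{1/2} D D^3 f = 0
(Δ ∇ D + Δ ∇^3 + E_{1/2} D D^3) f = -9

the result is g(x) = -9


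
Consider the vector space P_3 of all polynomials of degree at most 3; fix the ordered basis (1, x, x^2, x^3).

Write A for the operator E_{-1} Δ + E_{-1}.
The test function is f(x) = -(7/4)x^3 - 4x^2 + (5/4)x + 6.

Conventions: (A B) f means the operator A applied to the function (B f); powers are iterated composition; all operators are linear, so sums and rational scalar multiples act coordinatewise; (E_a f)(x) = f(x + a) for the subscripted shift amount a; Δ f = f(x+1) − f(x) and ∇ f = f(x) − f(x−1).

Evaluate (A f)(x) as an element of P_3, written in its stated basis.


Δ f = -(21/4)x^2 - (53/4)x - 9/2
E_{-1} Δ f = -(21/4)x^2 - (11/4)x + 7/2
E_{-1} f = -(7/4)x^3 + (5/4)x^2 + 4x + 5/2
(E_{-1} Δ + E_{-1}) f = -(7/4)x^3 - 4x^2 + (5/4)x + 6

g(x) = -(7/4)x^3 - 4x^2 + (5/4)x + 6


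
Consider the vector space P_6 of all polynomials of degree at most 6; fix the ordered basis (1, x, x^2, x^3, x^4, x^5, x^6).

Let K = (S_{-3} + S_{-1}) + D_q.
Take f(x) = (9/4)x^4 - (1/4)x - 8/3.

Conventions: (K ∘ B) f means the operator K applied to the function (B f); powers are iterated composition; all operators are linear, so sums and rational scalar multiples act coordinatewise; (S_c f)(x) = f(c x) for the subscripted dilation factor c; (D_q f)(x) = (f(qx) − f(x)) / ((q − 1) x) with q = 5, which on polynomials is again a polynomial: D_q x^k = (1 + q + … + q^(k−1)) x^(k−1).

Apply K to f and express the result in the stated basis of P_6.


S_{-3} f = (729/4)x^4 + (3/4)x - 8/3
S_{-1} f = (9/4)x^4 + (1/4)x - 8/3
(S_{-3} + S_{-1}) f = (369/2)x^4 + x - 16/3
D_q f = 351x^3 - 1/4
((S_{-3} + S_{-1}) + D_q) f = (369/2)x^4 + 351x^3 + x - 67/12

the image equals g(x) = (369/2)x^4 + 351x^3 + x - 67/12


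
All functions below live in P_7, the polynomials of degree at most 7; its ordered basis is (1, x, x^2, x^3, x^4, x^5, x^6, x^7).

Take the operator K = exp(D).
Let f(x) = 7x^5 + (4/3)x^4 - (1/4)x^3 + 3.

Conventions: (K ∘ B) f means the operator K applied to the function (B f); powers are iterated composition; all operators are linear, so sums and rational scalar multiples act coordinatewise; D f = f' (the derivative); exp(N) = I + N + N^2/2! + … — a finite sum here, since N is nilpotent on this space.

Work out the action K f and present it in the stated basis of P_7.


the image equals g(x) = 7x^5 + (109/3)x^4 + (901/12)x^3 + (309/4)x^2 + (475/12)x + 133/12

order-1 term: 35x^4 + (16/3)x^3 - (3/4)x^2
order-2 term: 70x^3 + 8x^2 - (3/4)x
order-3 term: 70x^2 + (16/3)x - 1/4
order-4 term: 35x + 4/3
order-5 term: 7
the series for exp(D) f terminates at order 5
exp(D) f = 7x^5 + (109/3)x^4 + (901/12)x^3 + (309/4)x^2 + (475/12)x + 133/12


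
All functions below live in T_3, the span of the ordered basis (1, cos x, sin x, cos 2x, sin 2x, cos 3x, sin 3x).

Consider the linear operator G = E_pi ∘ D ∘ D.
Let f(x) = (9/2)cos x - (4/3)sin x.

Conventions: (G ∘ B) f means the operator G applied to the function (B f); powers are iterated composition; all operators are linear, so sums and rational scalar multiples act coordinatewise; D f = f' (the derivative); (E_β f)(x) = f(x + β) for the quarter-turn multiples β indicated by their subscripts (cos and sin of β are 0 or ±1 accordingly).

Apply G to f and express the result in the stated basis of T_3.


D f = -(4/3)cos x - (9/2)sin x
D D f = -(9/2)cos x + (4/3)sin x
E_pi (D ∘ D) f = (9/2)cos x - (4/3)sin x

the image equals g(x) = (9/2)cos x - (4/3)sin x


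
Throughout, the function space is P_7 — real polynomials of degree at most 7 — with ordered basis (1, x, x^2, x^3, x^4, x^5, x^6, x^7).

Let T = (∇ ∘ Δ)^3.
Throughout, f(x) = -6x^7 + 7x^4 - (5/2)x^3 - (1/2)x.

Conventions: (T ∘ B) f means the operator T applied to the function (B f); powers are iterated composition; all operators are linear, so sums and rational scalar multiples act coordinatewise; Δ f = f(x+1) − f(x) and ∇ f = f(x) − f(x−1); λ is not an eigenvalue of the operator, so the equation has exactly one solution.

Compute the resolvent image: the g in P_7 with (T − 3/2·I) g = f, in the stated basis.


the image equals g(x) = 4x^7 - (14/3)x^4 + (5/3)x^3 + (40321/3)x

write g with unknown coordinates in the stated basis and equate coefficients in (T − 3/2·I) g = f
solving from the highest basis element down gives g = 4x^7 - (14/3)x^4 + (5/3)x^3 + (40321/3)x
check: T g = 20160x
so T g − 3/2·g = -6x^7 + 7x^4 - (5/2)x^3 - (1/2)x = f ✓


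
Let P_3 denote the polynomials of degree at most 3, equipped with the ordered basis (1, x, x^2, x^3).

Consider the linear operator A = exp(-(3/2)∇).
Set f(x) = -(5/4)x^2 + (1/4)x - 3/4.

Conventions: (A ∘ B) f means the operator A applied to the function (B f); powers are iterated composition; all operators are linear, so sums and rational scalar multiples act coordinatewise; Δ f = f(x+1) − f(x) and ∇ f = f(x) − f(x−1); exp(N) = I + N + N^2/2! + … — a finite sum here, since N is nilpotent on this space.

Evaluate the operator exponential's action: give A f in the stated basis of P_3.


the result is g(x) = -(5/4)x^2 + 4x - 93/16

order-1 term: (15/4)x - 9/4
order-2 term: -45/16
the series for exp(-(3/2)∇) f terminates at order 2
exp(-(3/2)∇) f = -(5/4)x^2 + 4x - 93/16


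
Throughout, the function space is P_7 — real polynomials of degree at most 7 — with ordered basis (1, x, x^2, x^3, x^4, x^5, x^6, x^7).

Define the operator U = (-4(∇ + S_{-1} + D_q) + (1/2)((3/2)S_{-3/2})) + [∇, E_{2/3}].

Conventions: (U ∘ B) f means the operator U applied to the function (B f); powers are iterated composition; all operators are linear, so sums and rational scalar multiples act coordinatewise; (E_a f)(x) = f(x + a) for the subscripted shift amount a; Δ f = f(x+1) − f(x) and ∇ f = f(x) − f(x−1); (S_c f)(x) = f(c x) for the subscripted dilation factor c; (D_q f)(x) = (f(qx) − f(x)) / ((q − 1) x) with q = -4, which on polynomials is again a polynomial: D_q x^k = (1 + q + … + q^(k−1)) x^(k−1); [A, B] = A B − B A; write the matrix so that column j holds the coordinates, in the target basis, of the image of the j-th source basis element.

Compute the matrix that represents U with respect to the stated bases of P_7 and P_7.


image of 1: -13/4
image of x: (23/8)x - 8
image of x^2: -(37/16)x^2 + 4x + 4
image of x^3: (47/32)x^3 - 64x^2 + 12x - 4
image of x^4: -(13/64)x^4 + 188x^3 + 24x^2 - 16x + 4
image of x^5: -(217/128)x^5 - 840x^4 + 40x^3 - 40x^2 + 20x - 4
image of x^6: (1163/256)x^6 + 3252x^5 + 60x^4 - 80x^3 + 60x^2 - 24x + 4
image of x^7: -(4513/512)x^7 - 13136x^6 + 84x^5 - 140x^4 + 140x^3 - 84x^2 + 28x - 4
each image's coordinates form column j of the matrix

the matrix is [[-13/4, -8, 4, -4, 4, -4, 4, -4]; [0, 23/8, 4, 12, -16, 20, -24, 28]; [0, 0, -37/16, -64, 24, -40, 60, -84]; [0, 0, 0, 47/32, 188, 40, -80, 140]; [0, 0, 0, 0, -13/64, -840, 60, -140]; [0, 0, 0, 0, 0, -217/128, 3252, 84]; [0, 0, 0, 0, 0, 0, 1163/256, -13136]; [0, 0, 0, 0, 0, 0, 0, -4513/512]] (rows listed top to bottom)


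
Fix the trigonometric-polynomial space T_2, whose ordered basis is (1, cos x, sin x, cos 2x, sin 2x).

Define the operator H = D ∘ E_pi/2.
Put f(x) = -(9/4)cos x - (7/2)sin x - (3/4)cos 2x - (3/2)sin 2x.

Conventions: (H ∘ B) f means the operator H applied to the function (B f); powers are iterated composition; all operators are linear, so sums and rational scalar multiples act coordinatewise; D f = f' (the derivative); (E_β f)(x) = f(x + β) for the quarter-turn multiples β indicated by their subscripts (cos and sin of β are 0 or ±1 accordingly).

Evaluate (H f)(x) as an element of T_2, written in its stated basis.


the image equals g(x) = (9/4)cos x + (7/2)sin x + 3cos 2x - (3/2)sin 2x

E_pi/2 f = -(7/2)cos x + (9/4)sin x + (3/4)cos 2x + (3/2)sin 2x
D E_pi/2 f = (9/4)cos x + (7/2)sin x + 3cos 2x - (3/2)sin 2x


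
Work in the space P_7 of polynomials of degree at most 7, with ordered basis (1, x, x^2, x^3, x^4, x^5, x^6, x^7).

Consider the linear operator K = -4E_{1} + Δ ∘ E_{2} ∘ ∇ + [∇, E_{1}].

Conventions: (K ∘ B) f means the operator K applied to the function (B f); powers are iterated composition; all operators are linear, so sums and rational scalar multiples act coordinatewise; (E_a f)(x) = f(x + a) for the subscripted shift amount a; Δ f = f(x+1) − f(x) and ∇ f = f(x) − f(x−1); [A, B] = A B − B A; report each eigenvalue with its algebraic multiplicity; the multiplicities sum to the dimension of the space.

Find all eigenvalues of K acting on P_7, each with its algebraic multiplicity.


λ = -4 (multiplicity 8)

image of 1: -4
image of x: -4x - 4
image of x^2: -4x^2 - 8x - 2
image of x^3: -4x^3 - 12x^2 - 6x + 8
image of x^4: -4x^4 - 16x^3 - 12x^2 + 32x + 46
image of x^5: -4x^5 - 20x^4 - 20x^3 + 80x^2 + 230x + 176
image of x^6: -4x^6 - 24x^5 - 30x^4 + 160x^3 + 690x^2 + 1056x + 598
image of x^7: -4x^7 - 28x^6 - 42x^5 + 280x^4 + 1610x^3 + 3696x^2 + 4186x + 1928
the matrix is upper triangular; its diagonal is (-4, -4, -4, -4, -4, -4, -4, -4)
for a triangular matrix the eigenvalues are the diagonal entries, with algebraic multiplicity their repetition count


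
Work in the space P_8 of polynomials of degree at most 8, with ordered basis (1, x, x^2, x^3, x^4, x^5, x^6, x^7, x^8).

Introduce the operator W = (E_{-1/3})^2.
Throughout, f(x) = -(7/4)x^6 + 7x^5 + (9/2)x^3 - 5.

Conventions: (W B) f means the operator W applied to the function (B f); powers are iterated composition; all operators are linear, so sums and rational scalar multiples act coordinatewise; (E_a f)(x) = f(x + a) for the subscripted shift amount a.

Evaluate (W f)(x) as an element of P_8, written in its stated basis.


the result is g(x) = -(7/4)x^6 + 14x^5 - 35x^4 + (2483/54)x^3 - (943/27)x^2 + (386/27)x - 5401/729

E_{-1/3} f = -(7/4)x^6 + (21/2)x^5 - (175/12)x^4 + (733/54)x^3 - (89/12)x^2 + (160/81)x - 15157/2916
E_{-1/3} E_{-1/3} f = -(7/4)x^6 + 14x^5 - 35x^4 + (2483/54)x^3 - (943/27)x^2 + (386/27)x - 5401/729


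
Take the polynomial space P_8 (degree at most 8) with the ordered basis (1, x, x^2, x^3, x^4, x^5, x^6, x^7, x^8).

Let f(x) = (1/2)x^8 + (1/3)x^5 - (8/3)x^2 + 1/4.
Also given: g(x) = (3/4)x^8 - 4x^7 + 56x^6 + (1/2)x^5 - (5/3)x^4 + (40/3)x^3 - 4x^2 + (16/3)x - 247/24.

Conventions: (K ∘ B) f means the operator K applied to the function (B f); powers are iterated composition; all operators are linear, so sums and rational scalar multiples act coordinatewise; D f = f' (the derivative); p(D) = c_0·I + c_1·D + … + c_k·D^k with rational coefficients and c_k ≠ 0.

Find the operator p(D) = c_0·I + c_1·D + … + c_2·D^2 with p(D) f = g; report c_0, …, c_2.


c_0 = 3/2, c_1 = -1, c_2 = 2

D^0 f = (1/2)x^8 + (1/3)x^5 - (8/3)x^2 + 1/4
D^1 f = 4x^7 + (5/3)x^4 - (16/3)x
D^2 f = 28x^6 + (20/3)x^3 - 16/3
matching coefficients of g against c_0 f + c_1 Df + … from the top degree down determines the c_i
solution: c_0 = 3/2, c_1 = -1, c_2 = 2


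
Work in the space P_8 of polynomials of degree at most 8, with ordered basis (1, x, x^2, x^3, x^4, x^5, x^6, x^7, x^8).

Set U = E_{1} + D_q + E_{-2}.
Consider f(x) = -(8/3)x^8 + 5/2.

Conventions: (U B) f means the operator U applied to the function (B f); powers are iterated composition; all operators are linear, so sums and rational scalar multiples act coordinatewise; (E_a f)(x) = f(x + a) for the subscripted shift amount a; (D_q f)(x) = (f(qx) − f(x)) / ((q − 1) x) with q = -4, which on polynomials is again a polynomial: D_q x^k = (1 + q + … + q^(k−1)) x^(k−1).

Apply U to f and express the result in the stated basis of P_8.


E_{1} f = -(8/3)x^8 - (64/3)x^7 - (224/3)x^6 - (448/3)x^5 - (560/3)x^4 - (448/3)x^3 - (224/3)x^2 - (64/3)x - 1/6
D_q f = 34952x^7
E_{-2} f = -(8/3)x^8 + (128/3)x^7 - (896/3)x^6 + (3584/3)x^5 - (8960/3)x^4 + (14336/3)x^3 - (14336/3)x^2 + (8192/3)x - 4081/6
(E_{1} + D_q + E_{-2}) f = -(16/3)x^8 + (104920/3)x^7 - (1120/3)x^6 + (3136/3)x^5 - (9520/3)x^4 + (13888/3)x^3 - (14560/3)x^2 + (8128/3)x - 2041/3

the result is g(x) = -(16/3)x^8 + (104920/3)x^7 - (1120/3)x^6 + (3136/3)x^5 - (9520/3)x^4 + (13888/3)x^3 - (14560/3)x^2 + (8128/3)x - 2041/3


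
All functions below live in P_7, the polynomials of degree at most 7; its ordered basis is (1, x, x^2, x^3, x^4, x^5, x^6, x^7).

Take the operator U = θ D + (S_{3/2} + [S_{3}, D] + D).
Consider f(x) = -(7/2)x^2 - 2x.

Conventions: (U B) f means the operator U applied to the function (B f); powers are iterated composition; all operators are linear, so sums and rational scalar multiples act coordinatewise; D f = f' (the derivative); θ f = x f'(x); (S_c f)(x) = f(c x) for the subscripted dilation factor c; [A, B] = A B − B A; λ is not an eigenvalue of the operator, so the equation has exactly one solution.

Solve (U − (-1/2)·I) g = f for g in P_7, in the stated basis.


the result is g(x) = -(14/11)x^2 - (67/11)x - 134/33

write g with unknown coordinates in the stated basis and equate coefficients in (U − (-1/2)·I) g = f
solving from the highest basis element down gives g = -(14/11)x^2 - (67/11)x - 134/33
check: U g = -(63/22)x^2 + (23/22)x + 67/33
so U g − (-1/2)·g = -(7/2)x^2 - 2x = f ✓


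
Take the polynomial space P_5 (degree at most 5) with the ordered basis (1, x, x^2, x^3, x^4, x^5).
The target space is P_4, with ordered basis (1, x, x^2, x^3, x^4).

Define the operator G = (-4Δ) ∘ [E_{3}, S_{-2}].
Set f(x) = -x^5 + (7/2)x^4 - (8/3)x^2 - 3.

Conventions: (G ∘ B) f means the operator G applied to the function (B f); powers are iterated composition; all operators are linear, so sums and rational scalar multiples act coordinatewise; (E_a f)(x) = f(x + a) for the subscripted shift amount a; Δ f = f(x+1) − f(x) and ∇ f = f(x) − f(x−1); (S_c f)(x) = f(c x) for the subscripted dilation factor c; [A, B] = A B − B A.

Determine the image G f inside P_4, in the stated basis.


the result is g(x) = -11520x^3 - 55296x^2 - 145440x - 138936

S_{-2} f = 32x^5 + 56x^4 - (32/3)x^2 - 3
E_{3} S_{-2} f = 32x^5 + 536x^4 + 3552x^3 + (34960/3)x^2 + 18944x + 12213
E_{3} f = -x^5 - (23/2)x^4 - 48x^3 - (251/3)x^2 - 43x + 27/2
S_{-2} E_{3} f = 32x^5 - 184x^4 + 384x^3 - (1004/3)x^2 + 86x + 27/2
[E_{3}, S_{-2}] f = 720x^4 + 3168x^3 + 11988x^2 + 18858x + 24399/2
Δ [E_{3}, S_{-2}] f = 2880x^3 + 13824x^2 + 36360x + 34734
(-4Δ) [E_{3}, S_{-2}] f = -11520x^3 - 55296x^2 - 145440x - 138936


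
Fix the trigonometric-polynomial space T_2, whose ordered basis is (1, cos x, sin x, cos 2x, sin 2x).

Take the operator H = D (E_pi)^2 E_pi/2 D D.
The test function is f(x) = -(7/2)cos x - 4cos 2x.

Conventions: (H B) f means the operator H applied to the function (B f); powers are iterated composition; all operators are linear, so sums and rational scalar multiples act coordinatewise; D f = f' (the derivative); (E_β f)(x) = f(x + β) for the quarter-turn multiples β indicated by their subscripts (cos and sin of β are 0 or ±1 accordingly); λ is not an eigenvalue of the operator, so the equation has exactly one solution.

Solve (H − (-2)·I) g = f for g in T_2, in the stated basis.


write g with unknown coordinates in the stated basis and equate coefficients in (H − (-2)·I) g = f
solving from the highest basis element down gives g = -(7/6)cos x - (2/17)cos 2x - (8/17)sin 2x
check: H g = -(7/6)cos x - (64/17)cos 2x + (16/17)sin 2x
so H g − (-2)·g = -(7/2)cos x - 4cos 2x = f ✓

the result is g(x) = -(7/6)cos x - (2/17)cos 2x - (8/17)sin 2x


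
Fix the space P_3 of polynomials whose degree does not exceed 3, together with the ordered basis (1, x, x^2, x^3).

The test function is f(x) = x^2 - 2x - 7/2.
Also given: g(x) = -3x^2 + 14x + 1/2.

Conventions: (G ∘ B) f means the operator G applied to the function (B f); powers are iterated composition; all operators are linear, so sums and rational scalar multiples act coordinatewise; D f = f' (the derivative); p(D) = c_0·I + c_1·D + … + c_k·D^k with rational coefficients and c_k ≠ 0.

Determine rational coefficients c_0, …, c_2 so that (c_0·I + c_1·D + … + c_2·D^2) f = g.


p(D) = -3·I + 4·D − D^2, i.e. c_0 = -3, c_1 = 4, c_2 = -1

D^0 f = x^2 - 2x - 7/2
D^1 f = 2x - 2
D^2 f = 2
matching coefficients of g against c_0 f + c_1 Df + … from the top degree down determines the c_i
solution: c_0 = -3, c_1 = 4, c_2 = -1


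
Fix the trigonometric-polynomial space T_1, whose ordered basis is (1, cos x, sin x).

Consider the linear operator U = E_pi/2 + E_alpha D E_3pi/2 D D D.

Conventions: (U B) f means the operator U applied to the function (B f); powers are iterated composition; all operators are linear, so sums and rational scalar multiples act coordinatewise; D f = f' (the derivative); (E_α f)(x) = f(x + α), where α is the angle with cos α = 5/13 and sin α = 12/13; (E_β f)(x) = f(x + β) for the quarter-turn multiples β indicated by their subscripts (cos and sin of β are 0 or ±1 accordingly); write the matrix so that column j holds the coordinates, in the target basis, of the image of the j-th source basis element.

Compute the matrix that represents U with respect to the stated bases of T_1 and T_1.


the matrix is [[1, 0, 0]; [0, 12/13, 8/13]; [0, -8/13, 12/13]] (rows listed top to bottom)

image of 1: 1
image of cos x: (12/13)cos x - (8/13)sin x
image of sin x: (8/13)cos x + (12/13)sin x
each image's coordinates form column j of the matrix


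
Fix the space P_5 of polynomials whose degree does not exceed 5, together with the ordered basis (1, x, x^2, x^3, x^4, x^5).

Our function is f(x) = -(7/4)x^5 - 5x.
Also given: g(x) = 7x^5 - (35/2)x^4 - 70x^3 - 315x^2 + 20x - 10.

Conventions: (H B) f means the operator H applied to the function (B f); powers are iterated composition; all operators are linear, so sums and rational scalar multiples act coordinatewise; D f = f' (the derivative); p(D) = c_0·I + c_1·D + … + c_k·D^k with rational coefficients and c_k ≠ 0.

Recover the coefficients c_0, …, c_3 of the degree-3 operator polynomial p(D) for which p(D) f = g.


D^0 f = -(7/4)x^5 - 5x
D^1 f = -(35/4)x^4 - 5
D^2 f = -35x^3
D^3 f = -105x^2
matching coefficients of g against c_0 f + c_1 Df + … from the top degree down determines the c_i
solution: c_0 = -4, c_1 = 2, c_2 = 2, c_3 = 3

c_0 = -4, c_1 = 2, c_2 = 2, c_3 = 3


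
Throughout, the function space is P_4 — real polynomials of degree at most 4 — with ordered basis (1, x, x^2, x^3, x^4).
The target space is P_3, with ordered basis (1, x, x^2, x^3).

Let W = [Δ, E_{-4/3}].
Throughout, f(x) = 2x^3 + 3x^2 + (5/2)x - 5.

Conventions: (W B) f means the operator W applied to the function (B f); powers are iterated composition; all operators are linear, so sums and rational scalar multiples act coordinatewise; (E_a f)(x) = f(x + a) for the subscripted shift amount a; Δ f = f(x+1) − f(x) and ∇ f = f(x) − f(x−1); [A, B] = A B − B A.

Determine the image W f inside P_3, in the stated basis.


E_{-4/3} f = 2x^3 - 5x^2 + (31/6)x - 209/27
Δ E_{-4/3} f = 6x^2 - 4x + 13/6
Δ f = 6x^2 + 12x + 15/2
E_{-4/3} Δ f = 6x^2 - 4x + 13/6
[Δ, E_{-4/3}] f = 0

g(x) = 0


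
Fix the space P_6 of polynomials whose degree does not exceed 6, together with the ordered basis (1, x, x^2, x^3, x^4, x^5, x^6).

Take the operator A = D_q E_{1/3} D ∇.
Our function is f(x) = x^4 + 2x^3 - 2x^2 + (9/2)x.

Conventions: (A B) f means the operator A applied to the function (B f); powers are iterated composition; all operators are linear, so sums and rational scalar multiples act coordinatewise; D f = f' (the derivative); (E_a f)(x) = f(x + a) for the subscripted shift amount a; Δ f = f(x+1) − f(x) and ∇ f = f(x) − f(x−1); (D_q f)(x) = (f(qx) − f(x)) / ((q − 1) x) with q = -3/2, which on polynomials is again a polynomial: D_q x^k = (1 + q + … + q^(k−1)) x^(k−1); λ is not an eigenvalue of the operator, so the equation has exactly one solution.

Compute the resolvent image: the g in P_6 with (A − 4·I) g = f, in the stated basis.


write g with unknown coordinates in the stated basis and equate coefficients in (A − 4·I) g = f
solving from the highest basis element down gives g = -(1/4)x^4 - (1/2)x^3 + (1/2)x^2 - (3/4)x - 1/2
check: A g = (3/2)x - 2
so A g − 4·g = x^4 + 2x^3 - 2x^2 + (9/2)x = f ✓

g(x) = -(1/4)x^4 - (1/2)x^3 + (1/2)x^2 - (3/4)x - 1/2


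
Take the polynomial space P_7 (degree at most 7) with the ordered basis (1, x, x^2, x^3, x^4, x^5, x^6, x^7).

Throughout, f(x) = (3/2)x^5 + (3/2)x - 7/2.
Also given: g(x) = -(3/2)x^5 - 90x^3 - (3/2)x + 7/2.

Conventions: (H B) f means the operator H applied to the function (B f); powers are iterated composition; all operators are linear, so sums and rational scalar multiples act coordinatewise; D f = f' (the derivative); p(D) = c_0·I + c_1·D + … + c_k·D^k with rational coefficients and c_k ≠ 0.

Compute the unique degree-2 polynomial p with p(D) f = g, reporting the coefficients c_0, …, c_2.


c_0 = -1, c_1 = 0, c_2 = -3

D^0 f = (3/2)x^5 + (3/2)x - 7/2
D^1 f = (15/2)x^4 + 3/2
D^2 f = 30x^3
matching coefficients of g against c_0 f + c_1 Df + … from the top degree down determines the c_i
solution: c_0 = -1, c_1 = 0, c_2 = -3


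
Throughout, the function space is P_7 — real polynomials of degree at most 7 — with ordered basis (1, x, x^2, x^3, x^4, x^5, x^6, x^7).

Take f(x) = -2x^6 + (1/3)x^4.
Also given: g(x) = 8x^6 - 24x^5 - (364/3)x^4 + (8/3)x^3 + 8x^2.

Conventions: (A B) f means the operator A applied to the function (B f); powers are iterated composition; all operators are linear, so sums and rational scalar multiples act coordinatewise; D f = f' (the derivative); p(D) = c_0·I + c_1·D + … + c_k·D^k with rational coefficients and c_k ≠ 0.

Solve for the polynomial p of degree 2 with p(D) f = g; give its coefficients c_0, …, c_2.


D^0 f = -2x^6 + (1/3)x^4
D^1 f = -12x^5 + (4/3)x^3
D^2 f = -60x^4 + 4x^2
matching coefficients of g against c_0 f + c_1 Df + … from the top degree down determines the c_i
solution: c_0 = -4, c_1 = 2, c_2 = 2

c_0 = -4, c_1 = 2, c_2 = 2


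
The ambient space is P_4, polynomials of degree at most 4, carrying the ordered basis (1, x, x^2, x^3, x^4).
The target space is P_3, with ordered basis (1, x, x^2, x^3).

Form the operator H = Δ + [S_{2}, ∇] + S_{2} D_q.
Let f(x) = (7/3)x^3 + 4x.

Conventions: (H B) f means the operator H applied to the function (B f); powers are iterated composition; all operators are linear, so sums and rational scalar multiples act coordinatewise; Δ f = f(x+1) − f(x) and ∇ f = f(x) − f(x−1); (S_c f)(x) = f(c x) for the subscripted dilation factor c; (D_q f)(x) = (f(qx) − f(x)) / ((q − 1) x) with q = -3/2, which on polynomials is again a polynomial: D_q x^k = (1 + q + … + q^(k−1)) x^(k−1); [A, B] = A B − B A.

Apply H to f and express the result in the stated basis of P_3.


g(x) = -(14/3)x^2 + 49x - 10

Δ f = 7x^2 + 7x + 19/3
∇ f = 7x^2 - 7x + 19/3
S_{2} ∇ f = 28x^2 - 14x + 19/3
S_{2} f = (56/3)x^3 + 8x
∇ S_{2} f = 56x^2 - 56x + 80/3
[S_{2}, ∇] f = -28x^2 + 42x - 61/3
D_q f = (49/12)x^2 + 4
S_{2} D_q f = (49/3)x^2 + 4
(Δ + [S_{2}, ∇] + S_{2} D_q) f = -(14/3)x^2 + 49x - 10


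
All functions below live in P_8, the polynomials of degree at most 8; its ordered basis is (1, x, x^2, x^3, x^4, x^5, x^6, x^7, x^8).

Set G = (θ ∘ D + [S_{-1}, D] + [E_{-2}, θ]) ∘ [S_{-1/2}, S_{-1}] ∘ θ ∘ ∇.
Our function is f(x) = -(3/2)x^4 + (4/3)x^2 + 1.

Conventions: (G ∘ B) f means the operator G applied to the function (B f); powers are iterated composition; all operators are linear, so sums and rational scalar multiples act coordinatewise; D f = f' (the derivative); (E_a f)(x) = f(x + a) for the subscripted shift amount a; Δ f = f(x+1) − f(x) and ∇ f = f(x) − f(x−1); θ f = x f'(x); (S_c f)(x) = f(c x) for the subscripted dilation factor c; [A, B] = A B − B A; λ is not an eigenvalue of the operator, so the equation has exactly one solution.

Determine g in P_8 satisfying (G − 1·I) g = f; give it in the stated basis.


the image equals g(x) = (3/2)x^4 - (4/3)x^2 - 1

write g with unknown coordinates in the stated basis and equate coefficients in (G − 1·I) g = f
solving from the highest basis element down gives g = (3/2)x^4 - (4/3)x^2 - 1
check: G g = 0
so G g − 1·g = -(3/2)x^4 + (4/3)x^2 + 1 = f ✓


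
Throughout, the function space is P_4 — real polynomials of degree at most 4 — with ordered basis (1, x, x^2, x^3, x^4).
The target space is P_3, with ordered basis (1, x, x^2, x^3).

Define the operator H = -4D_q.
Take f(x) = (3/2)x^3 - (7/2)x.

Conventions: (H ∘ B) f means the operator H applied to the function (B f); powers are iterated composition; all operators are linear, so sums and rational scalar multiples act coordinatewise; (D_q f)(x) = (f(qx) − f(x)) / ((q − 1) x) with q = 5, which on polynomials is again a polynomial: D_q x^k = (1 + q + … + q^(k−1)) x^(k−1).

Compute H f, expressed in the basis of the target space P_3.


g(x) = -186x^2 + 14

D_q f = (93/2)x^2 - 7/2
(-4D_q) f = -186x^2 + 14


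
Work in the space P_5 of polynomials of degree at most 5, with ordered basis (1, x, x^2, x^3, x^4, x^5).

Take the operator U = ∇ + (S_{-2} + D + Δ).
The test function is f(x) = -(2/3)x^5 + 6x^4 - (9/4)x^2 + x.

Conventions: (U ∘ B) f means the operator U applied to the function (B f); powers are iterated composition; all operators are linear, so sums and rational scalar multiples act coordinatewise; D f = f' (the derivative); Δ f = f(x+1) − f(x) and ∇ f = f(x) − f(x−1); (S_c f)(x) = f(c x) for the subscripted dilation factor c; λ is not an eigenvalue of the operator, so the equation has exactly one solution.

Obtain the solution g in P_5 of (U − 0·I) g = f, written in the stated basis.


write g with unknown coordinates in the stated basis and equate coefficients in (U − 0·I) g = f
solving from the highest basis element down gives g = (1/48)x^5 + (91/256)x^4 + (273/512)x^3 - (11467/6144)x^2 - (9579/2048)x + 79403/6144
check: U g = -(2/3)x^5 + 6x^4 - (9/4)x^2 + x
so U g − 0·g = -(2/3)x^5 + 6x^4 - (9/4)x^2 + x = f ✓

the image equals g(x) = (1/48)x^5 + (91/256)x^4 + (273/512)x^3 - (11467/6144)x^2 - (9579/2048)x + 79403/6144


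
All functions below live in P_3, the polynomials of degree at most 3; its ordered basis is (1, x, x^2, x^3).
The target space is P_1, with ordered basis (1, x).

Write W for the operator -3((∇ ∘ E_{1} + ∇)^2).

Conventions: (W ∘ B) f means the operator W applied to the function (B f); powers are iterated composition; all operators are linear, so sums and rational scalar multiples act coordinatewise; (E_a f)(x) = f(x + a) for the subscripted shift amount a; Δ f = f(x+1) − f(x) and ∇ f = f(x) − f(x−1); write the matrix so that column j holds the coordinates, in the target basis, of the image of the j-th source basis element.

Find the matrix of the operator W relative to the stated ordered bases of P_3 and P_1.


image of 1: 0
image of x: 0
image of x^2: -24
image of x^3: -72x
each image's coordinates form column j of the matrix

the matrix is [[0, 0, -24, 0]; [0, 0, 0, -72]] (rows listed top to bottom)


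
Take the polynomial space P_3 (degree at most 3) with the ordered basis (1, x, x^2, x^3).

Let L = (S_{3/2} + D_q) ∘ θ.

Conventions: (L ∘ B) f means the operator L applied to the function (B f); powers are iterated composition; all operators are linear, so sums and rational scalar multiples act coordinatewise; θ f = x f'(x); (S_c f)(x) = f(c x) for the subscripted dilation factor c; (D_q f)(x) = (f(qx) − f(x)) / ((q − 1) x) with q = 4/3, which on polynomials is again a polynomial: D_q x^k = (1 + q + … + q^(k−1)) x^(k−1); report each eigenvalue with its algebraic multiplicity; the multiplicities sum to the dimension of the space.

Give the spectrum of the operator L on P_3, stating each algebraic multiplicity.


λ = 0 (multiplicity 1), λ = 3/2 (multiplicity 1), λ = 9/2 (multiplicity 1), λ = 81/8 (multiplicity 1)

image of 1: 0
image of x: (3/2)x + 1
image of x^2: (9/2)x^2 + (14/3)x
image of x^3: (81/8)x^3 + (37/3)x^2
the matrix is upper triangular; its diagonal is (0, 3/2, 9/2, 81/8)
for a triangular matrix the eigenvalues are the diagonal entries, with algebraic multiplicity their repetition count
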